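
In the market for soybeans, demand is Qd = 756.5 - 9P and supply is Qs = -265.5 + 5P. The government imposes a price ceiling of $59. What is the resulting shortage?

Equilibrium price would be P* = 73, so the ceiling at 59 binds.
At P = 59: Qd = 756.5 − 9(59) = 225.5, Qs = -265.5 + 5(59) = 29.5.
Shortage = 225.5 − 29.5 = 196.

Shortage = 196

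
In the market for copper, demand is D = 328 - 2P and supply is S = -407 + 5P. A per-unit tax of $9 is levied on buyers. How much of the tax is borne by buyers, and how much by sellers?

Buyers bear 45/7, sellers bear 18/7

Pre-tax equilibrium: P* = 105, Q* = 118.
Tax on buyers shifts demand to D = 328 − 2(P + 9) = 310 - 2P.
310 - 2P = -407 + 5P gives seller price Ps = 717/7; buyers pay Pb = 717/7 + 9 = 780/7.
New quantity: Q = 328 − 2(780/7) = 736/7.
Buyer burden = 780/7 − 105 = 45/7; seller burden = 105 − 717/7 = 18/7.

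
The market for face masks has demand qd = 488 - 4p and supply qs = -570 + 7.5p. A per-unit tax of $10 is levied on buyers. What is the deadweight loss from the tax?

Pre-tax equilibrium: p* = 92, q* = 120.
Tax on buyers shifts demand to qd = 488 − 4(p + 10) = 448 - 4p.
448 - 4p = -570 + 7.5p gives seller price ps = 2036/23; buyers pay pb = 2036/23 + 10 = 2266/23.
New quantity: q = 488 − 4(2266/23) = 2160/23.
DWL = ½ × 10 × (120 − 2160/23) = 3000/23.

Deadweight loss = 3000/23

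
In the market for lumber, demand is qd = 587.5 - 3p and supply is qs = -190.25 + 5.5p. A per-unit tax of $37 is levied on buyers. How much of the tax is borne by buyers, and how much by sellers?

Pre-tax equilibrium: p* = 91.5, q* = 313.
Tax on buyers shifts demand to qd = 587.5 − 3(p + 37) = 476.5 - 3p.
476.5 - 3p = -190.25 + 5.5p gives seller price ps = 2667/34; buyers pay pb = 2667/34 + 37 = 3925/34.
New quantity: q = 587.5 − 3(3925/34) = 4100/17.
Buyer burden = 3925/34 − 91.5 = 407/17; seller burden = 91.5 − 2667/34 = 222/17.

Buyers bear 407/17, sellers bear 222/17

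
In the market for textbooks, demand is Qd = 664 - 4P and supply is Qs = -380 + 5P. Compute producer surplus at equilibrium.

Equilibrium: 664 - 4P = -380 + 5P gives P* = 116, Q* = 200.
Supply starts at P = 76 (where Qs = 0).
PS = ½(116 − 76)(200) = 4000.

Producer surplus = 4000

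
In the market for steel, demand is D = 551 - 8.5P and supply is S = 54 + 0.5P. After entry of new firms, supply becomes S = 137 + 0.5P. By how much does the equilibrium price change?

Original equilibrium: P* = 497/9, Q* = 1469/18.
New equilibrium: 551 - 8.5P = 137 + 0.5P, so 414 = 9P and P' = 46; Q' = 551 − 8.5(46) = 160.
Change in price: 46 − 497/9 = -83/9.

ΔP = -83/9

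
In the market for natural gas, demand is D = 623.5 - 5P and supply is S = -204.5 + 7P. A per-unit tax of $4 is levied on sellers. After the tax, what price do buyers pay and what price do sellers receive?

Pre-tax equilibrium: P* = 69, Q* = 278.5.
Tax on sellers shifts supply to S = -204.5 + 7(P − 4) = -232.5 + 7P.
623.5 - 5P = -232.5 + 7P gives buyer price Pb = 214/3; sellers receive Ps = 214/3 − 4 = 202/3.
New quantity: Q = 623.5 − 5(214/3) = 1601/6.

Buyers pay 214/3, sellers receive 202/3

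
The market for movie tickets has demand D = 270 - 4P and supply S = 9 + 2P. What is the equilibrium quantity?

Q* = 96

Set D = S: 270 - 4P = 9 + 2P.
261 = 6P, so P* = 43.5.
Q* = 270 − 4(43.5) = 96.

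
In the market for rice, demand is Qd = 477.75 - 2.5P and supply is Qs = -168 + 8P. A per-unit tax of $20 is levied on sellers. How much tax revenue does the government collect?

Tax revenue = 120080/21

Pre-tax equilibrium: P* = 61.5, Q* = 324.
Tax on sellers shifts supply to Qs = -168 + 8(P − 20) = -328 + 8P.
477.75 - 2.5P = -328 + 8P gives buyer price Pb = 3223/42; sellers receive Ps = 3223/42 − 20 = 2383/42.
New quantity: Q = 477.75 − 2.5(3223/42) = 6004/21.
Revenue = 20 × 6004/21 = 120080/21.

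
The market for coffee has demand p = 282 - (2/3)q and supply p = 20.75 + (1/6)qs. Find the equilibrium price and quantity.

Set the two price expressions equal: 282 - (2/3)q = 20.75 + (1/6)q.
261.25 = (5/6)q, so q* = 313.5.
p* = 282 − (2/3)(313.5) = 73.

p* = 73, q* = 313.5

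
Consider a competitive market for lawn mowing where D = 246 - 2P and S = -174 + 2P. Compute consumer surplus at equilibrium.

Equilibrium: 246 - 2P = -174 + 2P gives P* = 105, Q* = 36.
Demand choke price (D = 0): P = 123.
CS = ½(123 − 105)(36) = 324.

Consumer surplus = 324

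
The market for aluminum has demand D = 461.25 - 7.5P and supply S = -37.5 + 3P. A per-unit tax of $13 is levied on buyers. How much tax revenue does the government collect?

Tax revenue = 7020/7

Pre-tax equilibrium: P* = 47.5, Q* = 105.
Tax on buyers shifts demand to D = 461.25 − 7.5(P + 13) = 363.75 - 7.5P.
363.75 - 7.5P = -37.5 + 3P gives seller price Ps = 535/14; buyers pay Pb = 535/14 + 13 = 717/14.
New quantity: Q = 461.25 − 7.5(717/14) = 540/7.
Revenue = 13 × 540/7 = 7020/7.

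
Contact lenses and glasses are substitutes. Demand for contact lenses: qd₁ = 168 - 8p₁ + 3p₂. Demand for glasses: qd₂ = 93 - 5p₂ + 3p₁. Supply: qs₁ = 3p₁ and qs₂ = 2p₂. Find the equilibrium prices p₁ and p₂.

p₁ = 1455/68, p₂ = 1527/68

Market 1: 168 - 8p₁ + 3p₂ = 3p₁ → 11p₁ - 3p₂ = 168.
Market 2: 7p₂ - 3p₁ = 93.
Eliminating p₂: 7×(1) + 3×(2) gives 68p₁ = 1455, so p₁ = 1455/68.
Back-substitute into (2): p₂ = (93 + 3×1455/68) / 7 = 1527/68.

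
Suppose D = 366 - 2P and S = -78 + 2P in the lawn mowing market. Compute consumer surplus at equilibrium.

Consumer surplus = 5184

Equilibrium: 366 - 2P = -78 + 2P gives P* = 111, Q* = 144.
Demand choke price (D = 0): P = 183.
CS = ½(183 − 111)(144) = 5184.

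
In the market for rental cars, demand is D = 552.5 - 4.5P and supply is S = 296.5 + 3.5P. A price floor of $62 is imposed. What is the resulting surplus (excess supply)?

Equilibrium price would be P* = 32, so the floor at 62 binds.
At P = 62: D = 273.5, S = 513.5.
Surplus = 513.5 − 273.5 = 240.

Surplus = 240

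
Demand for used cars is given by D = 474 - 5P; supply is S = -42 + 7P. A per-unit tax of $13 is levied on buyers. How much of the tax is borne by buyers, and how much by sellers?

Pre-tax equilibrium: P* = 43, Q* = 259.
Tax on buyers shifts demand to D = 474 − 5(P + 13) = 409 - 5P.
409 - 5P = -42 + 7P gives seller price Ps = 451/12; buyers pay Pb = 451/12 + 13 = 607/12.
New quantity: Q = 474 − 5(607/12) = 2653/12.
Buyer burden = 607/12 − 43 = 91/12; seller burden = 43 − 451/12 = 65/12.

Buyers bear 91/12, sellers bear 65/12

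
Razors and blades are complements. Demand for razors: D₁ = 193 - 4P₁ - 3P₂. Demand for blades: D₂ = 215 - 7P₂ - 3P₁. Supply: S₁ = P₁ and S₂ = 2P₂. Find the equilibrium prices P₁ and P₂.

P₁ = 91/3, P₂ = 124/9

Market 1: 193 - 4P₁ - 3P₂ = P₁ → 5P₁ + 3P₂ = 193.
Market 2: 9P₂ + 3P₁ = 215.
Eliminating P₂: 9×(1) − 3×(2) gives 36P₁ = 1092, so P₁ = 91/3.
Back-substitute into (2): P₂ = (215 − 3×91/3) / 9 = 124/9.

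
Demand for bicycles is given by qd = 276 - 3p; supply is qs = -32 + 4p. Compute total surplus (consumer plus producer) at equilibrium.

Equilibrium: 276 - 3p = -32 + 4p gives p* = 44, q* = 144.
Demand choke price: p = 92; supply starts at p = 8.
CS = ½(92 − 44)(144) = 3456; PS = ½(44 − 8)(144) = 2592.

Total surplus = 6048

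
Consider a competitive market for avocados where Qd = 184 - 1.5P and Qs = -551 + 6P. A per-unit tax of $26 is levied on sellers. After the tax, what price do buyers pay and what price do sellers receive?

Pre-tax equilibrium: P* = 98, Q* = 37.
Tax on sellers shifts supply to Qs = -551 + 6(P − 26) = -707 + 6P.
184 - 1.5P = -707 + 6P gives buyer price Pb = 118.8; sellers receive Ps = 118.8 − 26 = 92.8.
New quantity: Q = 184 − 1.5(118.8) = 5.8.

Buyers pay $118.8, sellers receive $92.8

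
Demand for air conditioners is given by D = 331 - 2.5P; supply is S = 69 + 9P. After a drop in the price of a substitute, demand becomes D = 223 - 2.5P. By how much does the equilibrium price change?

Original equilibrium: P* = 524/23, Q* = 6303/23.
New equilibrium: 223 - 2.5P = 69 + 9P, so 154 = 11.5P and P' = 308/23; Q' = 223 − 2.5(308/23) = 4359/23.
Change in price: 308/23 − 524/23 = -216/23.

ΔP = -216/23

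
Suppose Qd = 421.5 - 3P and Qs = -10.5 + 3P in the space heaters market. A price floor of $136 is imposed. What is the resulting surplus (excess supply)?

Surplus = 384

Equilibrium price would be P* = 72, so the floor at 136 binds.
At P = 136: Qd = 13.5, Qs = 397.5.
Surplus = 397.5 − 13.5 = 384.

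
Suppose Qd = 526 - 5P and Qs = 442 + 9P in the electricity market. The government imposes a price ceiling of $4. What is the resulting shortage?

Equilibrium price would be P* = 6, so the ceiling at 4 binds.
At P = 4: Qd = 526 − 5(4) = 506, Qs = 442 + 9(4) = 478.
Shortage = 506 − 478 = 28.

Shortage = 28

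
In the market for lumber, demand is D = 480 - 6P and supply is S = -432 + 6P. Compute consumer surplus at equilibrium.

Consumer surplus = 48

Equilibrium: 480 - 6P = -432 + 6P gives P* = 76, Q* = 24.
Demand choke price (D = 0): P = 80.
CS = ½(80 − 76)(24) = 48.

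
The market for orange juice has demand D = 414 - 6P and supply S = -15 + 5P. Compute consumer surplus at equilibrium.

Consumer surplus = 2700

Equilibrium: 414 - 6P = -15 + 5P gives P* = 39, Q* = 180.
Demand choke price (D = 0): P = 69.
CS = ½(69 − 39)(180) = 2700.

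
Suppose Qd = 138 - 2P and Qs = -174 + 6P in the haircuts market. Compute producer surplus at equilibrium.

Producer surplus = 300

Equilibrium: 138 - 2P = -174 + 6P gives P* = 39, Q* = 60.
Supply starts at P = 29 (where Qs = 0).
PS = ½(39 − 29)(60) = 300.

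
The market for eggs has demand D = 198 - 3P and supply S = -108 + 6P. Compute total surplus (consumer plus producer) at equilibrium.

Equilibrium: 198 - 3P = -108 + 6P gives P* = 34, Q* = 96.
Demand choke price: P = 66; supply starts at P = 18.
CS = ½(66 − 34)(96) = 1536; PS = ½(34 − 18)(96) = 768.

Total surplus = 2304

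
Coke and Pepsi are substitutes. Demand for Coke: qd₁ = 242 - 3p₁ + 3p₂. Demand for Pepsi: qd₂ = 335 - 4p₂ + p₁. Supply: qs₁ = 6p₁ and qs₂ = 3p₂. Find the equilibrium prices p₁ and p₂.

p₁ = 2699/60, p₂ = 3257/60

Market 1: 242 - 3p₁ + 3p₂ = 6p₁ → 9p₁ - 3p₂ = 242.
Market 2: 7p₂ - p₁ = 335.
Eliminating p₂: 7×(1) + 3×(2) gives 60p₁ = 2699, so p₁ = 2699/60.
Back-substitute into (2): p₂ = (335 + 1×2699/60) / 7 = 3257/60.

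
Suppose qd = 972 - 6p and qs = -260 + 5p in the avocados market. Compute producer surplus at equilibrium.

Producer surplus = 9000

Equilibrium: 972 - 6p = -260 + 5p gives p* = 112, q* = 300.
Supply starts at p = 52 (where qs = 0).
PS = ½(112 − 52)(300) = 9000.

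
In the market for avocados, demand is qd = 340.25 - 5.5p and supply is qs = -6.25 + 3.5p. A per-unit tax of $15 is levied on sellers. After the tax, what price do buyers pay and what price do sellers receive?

Buyers pay 133/3, sellers receive 88/3

Pre-tax equilibrium: p* = 38.5, q* = 128.5.
Tax on sellers shifts supply to qs = -6.25 + 3.5(p − 15) = -58.75 + 3.5p.
340.25 - 5.5p = -58.75 + 3.5p gives buyer price pb = 133/3; sellers receive ps = 133/3 − 15 = 88/3.
New quantity: q = 340.25 − 5.5(133/3) = 1157/12.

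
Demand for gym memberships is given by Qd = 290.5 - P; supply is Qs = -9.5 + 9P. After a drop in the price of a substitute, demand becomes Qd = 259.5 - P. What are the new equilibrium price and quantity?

P' = 26.9, Q' = 232.6

Original equilibrium: P* = 30, Q* = 260.5.
New equilibrium: 259.5 - P = -9.5 + 9P, so 269 = 10P and P' = 26.9; Q' = 259.5 − 1(26.9) = 232.6.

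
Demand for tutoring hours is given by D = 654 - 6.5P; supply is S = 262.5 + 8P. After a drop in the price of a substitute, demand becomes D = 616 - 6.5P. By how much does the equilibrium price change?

ΔP = -76/29

Original equilibrium: P* = 27, Q* = 478.5.
New equilibrium: 616 - 6.5P = 262.5 + 8P, so 353.5 = 14.5P and P' = 707/29; Q' = 616 − 6.5(707/29) = 26537/58.
Change in price: 707/29 − 27 = -76/29.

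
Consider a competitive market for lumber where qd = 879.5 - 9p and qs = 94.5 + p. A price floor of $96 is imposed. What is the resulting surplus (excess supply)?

Equilibrium price would be p* = 78.5, so the floor at 96 binds.
At p = 96: qd = 15.5, qs = 190.5.
Surplus = 190.5 − 15.5 = 175.

Surplus = 175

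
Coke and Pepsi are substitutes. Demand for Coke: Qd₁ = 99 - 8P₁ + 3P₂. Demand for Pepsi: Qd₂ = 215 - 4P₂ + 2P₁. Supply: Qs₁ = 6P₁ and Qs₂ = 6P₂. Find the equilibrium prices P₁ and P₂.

P₁ = 1635/134, P₂ = 1604/67

Market 1: 99 - 8P₁ + 3P₂ = 6P₁ → 14P₁ - 3P₂ = 99.
Market 2: 10P₂ - 2P₁ = 215.
Eliminating P₂: 10×(1) + 3×(2) gives 134P₁ = 1635, so P₁ = 1635/134.
Back-substitute into (2): P₂ = (215 + 2×1635/134) / 10 = 1604/67.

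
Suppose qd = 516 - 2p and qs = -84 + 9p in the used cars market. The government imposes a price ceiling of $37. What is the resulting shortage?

Equilibrium price would be p* = 600/11, so the ceiling at 37 binds.
At p = 37: qd = 516 − 2(37) = 442, qs = -84 + 9(37) = 249.
Shortage = 442 − 249 = 193.

Shortage = 193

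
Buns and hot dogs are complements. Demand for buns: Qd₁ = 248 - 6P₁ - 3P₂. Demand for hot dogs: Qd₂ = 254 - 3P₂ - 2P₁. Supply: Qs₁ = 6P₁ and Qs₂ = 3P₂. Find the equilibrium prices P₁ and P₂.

P₁ = 11, P₂ = 116/3

Market 1: 248 - 6P₁ - 3P₂ = 6P₁ → 12P₁ + 3P₂ = 248.
Market 2: 6P₂ + 2P₁ = 254.
Eliminating P₂: 6×(1) − 3×(2) gives 66P₁ = 726, so P₁ = 11.
Back-substitute into (2): P₂ = (254 − 2×11) / 6 = 116/3.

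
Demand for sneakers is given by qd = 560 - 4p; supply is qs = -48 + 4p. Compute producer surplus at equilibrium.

Producer surplus = 8192

Equilibrium: 560 - 4p = -48 + 4p gives p* = 76, q* = 256.
Supply starts at p = 12 (where qs = 0).
PS = ½(76 − 12)(256) = 8192.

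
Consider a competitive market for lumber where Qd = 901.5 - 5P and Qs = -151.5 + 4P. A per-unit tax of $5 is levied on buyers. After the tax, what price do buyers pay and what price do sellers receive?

Buyers pay 1073/9, sellers receive 1028/9

Pre-tax equilibrium: P* = 117, Q* = 316.5.
Tax on buyers shifts demand to Qd = 901.5 − 5(P + 5) = 876.5 - 5P.
876.5 - 5P = -151.5 + 4P gives seller price Ps = 1028/9; buyers pay Pb = 1028/9 + 5 = 1073/9.
New quantity: Q = 901.5 − 5(1073/9) = 5497/18.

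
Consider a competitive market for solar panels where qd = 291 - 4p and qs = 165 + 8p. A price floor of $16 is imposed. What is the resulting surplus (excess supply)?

Equilibrium price would be p* = 10.5, so the floor at 16 binds.
At p = 16: qd = 227, qs = 293.
Surplus = 293 − 227 = 66.

Surplus = 66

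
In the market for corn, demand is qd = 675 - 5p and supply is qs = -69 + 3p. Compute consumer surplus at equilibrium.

Equilibrium: 675 - 5p = -69 + 3p gives p* = 93, q* = 210.
Demand choke price (qd = 0): p = 135.
CS = ½(135 − 93)(210) = 4410.

Consumer surplus = 4410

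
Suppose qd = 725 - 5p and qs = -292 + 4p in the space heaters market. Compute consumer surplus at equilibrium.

Consumer surplus = 2560

Equilibrium: 725 - 5p = -292 + 4p gives p* = 113, q* = 160.
Demand choke price (qd = 0): p = 145.
CS = ½(145 − 113)(160) = 2560.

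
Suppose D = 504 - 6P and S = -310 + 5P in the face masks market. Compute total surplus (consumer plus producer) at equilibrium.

Total surplus = 660

Equilibrium: 504 - 6P = -310 + 5P gives P* = 74, Q* = 60.
Demand choke price: P = 84; supply starts at P = 62.
CS = ½(84 − 74)(60) = 300; PS = ½(74 − 62)(60) = 360.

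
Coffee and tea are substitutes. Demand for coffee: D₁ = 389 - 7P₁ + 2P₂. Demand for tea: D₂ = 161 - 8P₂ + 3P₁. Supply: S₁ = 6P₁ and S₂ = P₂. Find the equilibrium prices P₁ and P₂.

P₁ = 3823/111, P₂ = 3260/111

Market 1: 389 - 7P₁ + 2P₂ = 6P₁ → 13P₁ - 2P₂ = 389.
Market 2: 9P₂ - 3P₁ = 161.
Eliminating P₂: 9×(1) + 2×(2) gives 111P₁ = 3823, so P₁ = 3823/111.
Back-substitute into (2): P₂ = (161 + 3×3823/111) / 9 = 3260/111.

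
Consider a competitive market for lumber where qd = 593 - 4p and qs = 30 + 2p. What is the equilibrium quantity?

q* = 653/3

Set qd = qs: 593 - 4p = 30 + 2p.
563 = 6p, so p* = 563/6.
q* = 593 − 4(563/6) = 653/3.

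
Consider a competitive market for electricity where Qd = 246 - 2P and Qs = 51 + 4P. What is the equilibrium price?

P* = 32.5

Set Qd = Qs: 246 - 2P = 51 + 4P.
195 = 6P, so P* = 32.5.
Q* = 246 − 2(32.5) = 181.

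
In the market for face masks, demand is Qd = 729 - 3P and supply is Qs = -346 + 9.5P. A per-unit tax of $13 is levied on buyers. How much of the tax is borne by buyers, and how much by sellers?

Buyers bear $9.88, sellers bear $3.12

Pre-tax equilibrium: P* = 86, Q* = 471.
Tax on buyers shifts demand to Qd = 729 − 3(P + 13) = 690 - 3P.
690 - 3P = -346 + 9.5P gives seller price Ps = 82.88; buyers pay Pb = 82.88 + 13 = 95.88.
New quantity: Q = 729 − 3(95.88) = 441.36.
Buyer burden = 95.88 − 86 = 9.88; seller burden = 86 − 82.88 = 3.12.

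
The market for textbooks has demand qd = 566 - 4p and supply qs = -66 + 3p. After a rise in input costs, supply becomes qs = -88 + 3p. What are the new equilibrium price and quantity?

p' = 654/7, q' = 1346/7

Original equilibrium: p* = 632/7, q* = 1434/7.
New equilibrium: 566 - 4p = -88 + 3p, so 654 = 7p and p' = 654/7; q' = 566 − 4(654/7) = 1346/7.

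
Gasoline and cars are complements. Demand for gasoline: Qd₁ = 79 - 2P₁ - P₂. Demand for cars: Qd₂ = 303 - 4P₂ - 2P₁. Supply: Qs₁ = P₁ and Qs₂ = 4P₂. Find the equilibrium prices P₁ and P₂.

P₁ = 329/22, P₂ = 751/22

Market 1: 79 - 2P₁ - P₂ = P₁ → 3P₁ + P₂ = 79.
Market 2: 8P₂ + 2P₁ = 303.
Eliminating P₂: 8×(1) − 1×(2) gives 22P₁ = 329, so P₁ = 329/22.
Back-substitute into (2): P₂ = (303 − 2×329/22) / 8 = 751/22.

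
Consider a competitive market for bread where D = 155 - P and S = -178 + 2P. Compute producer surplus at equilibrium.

Producer surplus = 484

Equilibrium: 155 - P = -178 + 2P gives P* = 111, Q* = 44.
Supply starts at P = 89 (where S = 0).
PS = ½(111 − 89)(44) = 484.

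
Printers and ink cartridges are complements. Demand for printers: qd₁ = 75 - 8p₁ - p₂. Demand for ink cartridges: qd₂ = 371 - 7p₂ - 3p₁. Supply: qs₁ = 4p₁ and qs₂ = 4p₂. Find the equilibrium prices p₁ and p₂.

Market 1: 75 - 8p₁ - p₂ = 4p₁ → 12p₁ + p₂ = 75.
Market 2: 11p₂ + 3p₁ = 371.
Eliminating p₂: 11×(1) − 1×(2) gives 129p₁ = 454, so p₁ = 454/129.
Back-substitute into (2): p₂ = (371 − 3×454/129) / 11 = 1409/43.

p₁ = 454/129, p₂ = 1409/43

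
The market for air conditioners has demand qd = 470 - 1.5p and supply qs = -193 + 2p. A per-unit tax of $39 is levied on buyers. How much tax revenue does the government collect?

Pre-tax equilibrium: p* = 1326/7, q* = 1301/7.
Tax on buyers shifts demand to qd = 470 − 1.5(p + 39) = 411.5 - 1.5p.
411.5 - 1.5p = -193 + 2p gives seller price ps = 1209/7; buyers pay pb = 1209/7 + 39 = 1482/7.
New quantity: q = 470 − 1.5(1482/7) = 1067/7.
Revenue = 39 × 1067/7 = 41613/7.

Tax revenue = 41613/7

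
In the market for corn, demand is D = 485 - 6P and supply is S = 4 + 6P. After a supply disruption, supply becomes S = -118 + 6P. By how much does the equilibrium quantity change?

ΔQ = -61

Original equilibrium: P* = 481/12, Q* = 244.5.
New equilibrium: 485 - 6P = -118 + 6P, so 603 = 12P and P' = 50.25; Q' = 485 − 6(50.25) = 183.5.
Change in quantity: 183.5 − 244.5 = -61.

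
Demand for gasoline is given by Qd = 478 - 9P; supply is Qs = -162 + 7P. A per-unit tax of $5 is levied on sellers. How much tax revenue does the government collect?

Tax revenue = 491.5625

Pre-tax equilibrium: P* = 40, Q* = 118.
Tax on sellers shifts supply to Qs = -162 + 7(P − 5) = -197 + 7P.
478 - 9P = -197 + 7P gives buyer price Pb = 42.1875; sellers receive Ps = 42.1875 − 5 = 37.1875.
New quantity: Q = 478 − 9(42.1875) = 98.3125.
Revenue = 5 × 98.3125 = 491.5625.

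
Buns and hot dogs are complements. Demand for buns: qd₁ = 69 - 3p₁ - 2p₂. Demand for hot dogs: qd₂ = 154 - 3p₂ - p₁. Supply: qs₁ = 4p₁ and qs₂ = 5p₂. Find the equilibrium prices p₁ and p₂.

Market 1: 69 - 3p₁ - 2p₂ = 4p₁ → 7p₁ + 2p₂ = 69.
Market 2: 8p₂ + p₁ = 154.
Eliminating p₂: 8×(1) − 2×(2) gives 54p₁ = 244, so p₁ = 122/27.
Back-substitute into (2): p₂ = (154 − 1×122/27) / 8 = 1009/54.

p₁ = 122/27, p₂ = 1009/54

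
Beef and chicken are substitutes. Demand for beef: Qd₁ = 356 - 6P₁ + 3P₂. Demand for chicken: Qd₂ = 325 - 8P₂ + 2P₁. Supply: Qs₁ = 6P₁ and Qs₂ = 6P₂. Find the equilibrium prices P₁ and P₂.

P₁ = 5959/162, P₂ = 2306/81

Market 1: 356 - 6P₁ + 3P₂ = 6P₁ → 12P₁ - 3P₂ = 356.
Market 2: 14P₂ - 2P₁ = 325.
Eliminating P₂: 14×(1) + 3×(2) gives 162P₁ = 5959, so P₁ = 5959/162.
Back-substitute into (2): P₂ = (325 + 2×5959/162) / 14 = 2306/81.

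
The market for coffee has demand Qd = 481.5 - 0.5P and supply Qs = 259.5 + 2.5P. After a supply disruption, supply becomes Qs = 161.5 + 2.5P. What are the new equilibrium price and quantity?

Original equilibrium: P* = 74, Q* = 444.5.
New equilibrium: 481.5 - 0.5P = 161.5 + 2.5P, so 320 = 3P and P' = 320/3; Q' = 481.5 − 0.5(320/3) = 2569/6.

P' = 320/3, Q' = 2569/6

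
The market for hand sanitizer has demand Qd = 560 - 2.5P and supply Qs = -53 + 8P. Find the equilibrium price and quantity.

P* = 1226/21, Q* = 8695/21

Set Qd = Qs: 560 - 2.5P = -53 + 8P.
613 = 10.5P, so P* = 1226/21.
Q* = 560 − 2.5(1226/21) = 8695/21.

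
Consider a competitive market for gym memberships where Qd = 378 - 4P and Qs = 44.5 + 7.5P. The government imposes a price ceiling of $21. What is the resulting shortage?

Equilibrium price would be P* = 29, so the ceiling at 21 binds.
At P = 21: Qd = 378 − 4(21) = 294, Qs = 44.5 + 7.5(21) = 202.
Shortage = 294 − 202 = 92.

Shortage = 92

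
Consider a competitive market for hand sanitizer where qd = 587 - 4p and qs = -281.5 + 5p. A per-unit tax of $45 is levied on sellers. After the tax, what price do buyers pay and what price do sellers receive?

Pre-tax equilibrium: p* = 96.5, q* = 201.
Tax on sellers shifts supply to qs = -281.5 + 5(p − 45) = -506.5 + 5p.
587 - 4p = -506.5 + 5p gives buyer price pb = 121.5; sellers receive ps = 121.5 − 45 = 76.5.
New quantity: q = 587 − 4(121.5) = 101.

Buyers pay $121.5, sellers receive $76.5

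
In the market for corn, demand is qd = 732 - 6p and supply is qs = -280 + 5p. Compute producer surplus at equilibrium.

Equilibrium: 732 - 6p = -280 + 5p gives p* = 92, q* = 180.
Supply starts at p = 56 (where qs = 0).
PS = ½(92 − 56)(180) = 3240.

Producer surplus = 3240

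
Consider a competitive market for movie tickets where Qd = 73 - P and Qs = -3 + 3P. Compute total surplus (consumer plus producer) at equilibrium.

Total surplus = 1944

Equilibrium: 73 - P = -3 + 3P gives P* = 19, Q* = 54.
Demand choke price: P = 73; supply starts at P = 1.
CS = ½(73 − 19)(54) = 1458; PS = ½(19 − 1)(54) = 486.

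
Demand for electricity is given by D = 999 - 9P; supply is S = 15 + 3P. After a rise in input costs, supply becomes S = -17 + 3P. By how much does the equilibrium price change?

ΔP = 8/3

Original equilibrium: P* = 82, Q* = 261.
New equilibrium: 999 - 9P = -17 + 3P, so 1016 = 12P and P' = 254/3; Q' = 999 − 9(254/3) = 237.
Change in price: 254/3 − 82 = 8/3.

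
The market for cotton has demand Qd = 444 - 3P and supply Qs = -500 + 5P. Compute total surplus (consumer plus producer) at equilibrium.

Equilibrium: 444 - 3P = -500 + 5P gives P* = 118, Q* = 90.
Demand choke price: P = 148; supply starts at P = 100.
CS = ½(148 − 118)(90) = 1350; PS = ½(118 − 100)(90) = 810.

Total surplus = 2160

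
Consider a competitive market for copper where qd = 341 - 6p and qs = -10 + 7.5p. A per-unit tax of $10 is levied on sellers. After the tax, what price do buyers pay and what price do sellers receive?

Buyers pay 284/9, sellers receive 194/9

Pre-tax equilibrium: p* = 26, q* = 185.
Tax on sellers shifts supply to qs = -10 + 7.5(p − 10) = -85 + 7.5p.
341 - 6p = -85 + 7.5p gives buyer price pb = 284/9; sellers receive ps = 284/9 − 10 = 194/9.
New quantity: q = 341 − 6(284/9) = 455/3.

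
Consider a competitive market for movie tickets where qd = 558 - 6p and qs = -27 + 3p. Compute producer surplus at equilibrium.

Equilibrium: 558 - 6p = -27 + 3p gives p* = 65, q* = 168.
Supply starts at p = 9 (where qs = 0).
PS = ½(65 − 9)(168) = 4704.

Producer surplus = 4704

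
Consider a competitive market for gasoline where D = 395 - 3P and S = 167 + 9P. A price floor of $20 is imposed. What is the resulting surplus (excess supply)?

Equilibrium price would be P* = 19, so the floor at 20 binds.
At P = 20: D = 335, S = 347.
Surplus = 347 − 335 = 12.

Surplus = 12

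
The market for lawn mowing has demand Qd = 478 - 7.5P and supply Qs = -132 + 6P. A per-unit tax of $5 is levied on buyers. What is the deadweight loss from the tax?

Pre-tax equilibrium: P* = 1220/27, Q* = 1252/9.
Tax on buyers shifts demand to Qd = 478 − 7.5(P + 5) = 440.5 - 7.5P.
440.5 - 7.5P = -132 + 6P gives seller price Ps = 1145/27; buyers pay Pb = 1145/27 + 5 = 1280/27.
New quantity: Q = 478 − 7.5(1280/27) = 1102/9.
DWL = ½ × 5 × (1252/9 − 1102/9) = 125/3.

Deadweight loss = 125/3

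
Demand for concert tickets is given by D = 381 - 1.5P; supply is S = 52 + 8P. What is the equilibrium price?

P* = 658/19

Set D = S: 381 - 1.5P = 52 + 8P.
329 = 9.5P, so P* = 658/19.
Q* = 381 − 1.5(658/19) = 6252/19.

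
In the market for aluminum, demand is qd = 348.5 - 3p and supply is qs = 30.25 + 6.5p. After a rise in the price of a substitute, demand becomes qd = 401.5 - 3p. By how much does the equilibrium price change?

Δp = 106/19

Original equilibrium: p* = 33.5, q* = 248.
New equilibrium: 401.5 - 3p = 30.25 + 6.5p, so 371.25 = 9.5p and p' = 1485/38; q' = 401.5 − 3(1485/38) = 5401/19.
Change in price: 1485/38 − 33.5 = 106/19.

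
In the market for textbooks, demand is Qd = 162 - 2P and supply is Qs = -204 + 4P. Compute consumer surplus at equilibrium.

Consumer surplus = 400

Equilibrium: 162 - 2P = -204 + 4P gives P* = 61, Q* = 40.
Demand choke price (Qd = 0): P = 81.
CS = ½(81 − 61)(40) = 400.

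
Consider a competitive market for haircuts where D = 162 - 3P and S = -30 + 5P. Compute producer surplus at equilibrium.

Producer surplus = 810

Equilibrium: 162 - 3P = -30 + 5P gives P* = 24, Q* = 90.
Supply starts at P = 6 (where S = 0).
PS = ½(24 − 6)(90) = 810.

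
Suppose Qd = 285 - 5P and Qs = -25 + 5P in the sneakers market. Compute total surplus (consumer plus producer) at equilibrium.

Equilibrium: 285 - 5P = -25 + 5P gives P* = 31, Q* = 130.
Demand choke price: P = 57; supply starts at P = 5.
CS = ½(57 − 31)(130) = 1690; PS = ½(31 − 5)(130) = 1690.

Total surplus = 3380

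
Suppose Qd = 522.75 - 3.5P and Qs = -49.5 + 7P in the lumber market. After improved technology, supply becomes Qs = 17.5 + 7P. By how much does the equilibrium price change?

ΔP = -134/21

Original equilibrium: P* = 54.5, Q* = 332.
New equilibrium: 522.75 - 3.5P = 17.5 + 7P, so 505.25 = 10.5P and P' = 2021/42; Q' = 522.75 − 3.5(2021/42) = 1063/3.
Change in price: 2021/42 − 54.5 = -134/21.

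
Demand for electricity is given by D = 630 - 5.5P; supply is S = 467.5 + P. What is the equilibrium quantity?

Set D = S: 630 - 5.5P = 467.5 + P.
162.5 = 6.5P, so P* = 25.
Q* = 630 − 5.5(25) = 492.5.

Q* = 492.5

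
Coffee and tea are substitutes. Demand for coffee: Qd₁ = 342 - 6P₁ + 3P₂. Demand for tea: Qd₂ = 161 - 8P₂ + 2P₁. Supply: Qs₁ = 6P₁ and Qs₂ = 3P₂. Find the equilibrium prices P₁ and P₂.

P₁ = 1415/42, P₂ = 436/21

Market 1: 342 - 6P₁ + 3P₂ = 6P₁ → 12P₁ - 3P₂ = 342.
Market 2: 11P₂ - 2P₁ = 161.
Eliminating P₂: 11×(1) + 3×(2) gives 126P₁ = 4245, so P₁ = 1415/42.
Back-substitute into (2): P₂ = (161 + 2×1415/42) / 11 = 436/21.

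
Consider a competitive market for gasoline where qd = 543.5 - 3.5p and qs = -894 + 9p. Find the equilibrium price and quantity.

p* = 115, q* = 141

Set qd = qs: 543.5 - 3.5p = -894 + 9p.
1437.5 = 12.5p, so p* = 115.
q* = 543.5 − 3.5(115) = 141.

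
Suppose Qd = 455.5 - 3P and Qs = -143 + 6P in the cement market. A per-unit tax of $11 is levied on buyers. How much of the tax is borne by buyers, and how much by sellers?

Pre-tax equilibrium: P* = 66.5, Q* = 256.
Tax on buyers shifts demand to Qd = 455.5 − 3(P + 11) = 422.5 - 3P.
422.5 - 3P = -143 + 6P gives seller price Ps = 377/6; buyers pay Pb = 377/6 + 11 = 443/6.
New quantity: Q = 455.5 − 3(443/6) = 234.
Buyer burden = 443/6 − 66.5 = 22/3; seller burden = 66.5 − 377/6 = 11/3.

Buyers bear 22/3, sellers bear 11/3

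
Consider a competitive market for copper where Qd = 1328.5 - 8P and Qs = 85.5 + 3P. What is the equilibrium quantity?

Q* = 424.5

Set Qd = Qs: 1328.5 - 8P = 85.5 + 3P.
1243 = 11P, so P* = 113.
Q* = 1328.5 − 8(113) = 424.5.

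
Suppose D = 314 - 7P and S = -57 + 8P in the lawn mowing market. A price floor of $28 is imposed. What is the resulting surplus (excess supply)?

Equilibrium price would be P* = 371/15, so the floor at 28 binds.
At P = 28: D = 118, S = 167.
Surplus = 167 − 118 = 49.

Surplus = 49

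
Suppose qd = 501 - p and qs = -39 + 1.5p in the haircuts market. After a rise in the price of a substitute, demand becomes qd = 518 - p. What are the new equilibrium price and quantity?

p' = 222.8, q' = 295.2

Original equilibrium: p* = 216, q* = 285.
New equilibrium: 518 - p = -39 + 1.5p, so 557 = 2.5p and p' = 222.8; q' = 518 − 1(222.8) = 295.2.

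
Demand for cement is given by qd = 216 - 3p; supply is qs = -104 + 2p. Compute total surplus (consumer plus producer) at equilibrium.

Total surplus = 240

Equilibrium: 216 - 3p = -104 + 2p gives p* = 64, q* = 24.
Demand choke price: p = 72; supply starts at p = 52.
CS = ½(72 − 64)(24) = 96; PS = ½(64 − 52)(24) = 144.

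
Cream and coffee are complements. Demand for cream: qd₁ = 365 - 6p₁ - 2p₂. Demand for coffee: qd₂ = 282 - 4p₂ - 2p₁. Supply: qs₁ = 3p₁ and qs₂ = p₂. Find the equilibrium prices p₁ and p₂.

Market 1: 365 - 6p₁ - 2p₂ = 3p₁ → 9p₁ + 2p₂ = 365.
Market 2: 5p₂ + 2p₁ = 282.
Eliminating p₂: 5×(1) − 2×(2) gives 41p₁ = 1261, so p₁ = 1261/41.
Back-substitute into (2): p₂ = (282 − 2×1261/41) / 5 = 1808/41.

p₁ = 1261/41, p₂ = 1808/41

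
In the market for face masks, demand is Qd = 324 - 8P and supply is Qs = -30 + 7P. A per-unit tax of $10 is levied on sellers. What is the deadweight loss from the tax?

Deadweight loss = 560/3

Pre-tax equilibrium: P* = 23.6, Q* = 135.2.
Tax on sellers shifts supply to Qs = -30 + 7(P − 10) = -100 + 7P.
324 - 8P = -100 + 7P gives buyer price Pb = 424/15; sellers receive Ps = 424/15 − 10 = 274/15.
New quantity: Q = 324 − 8(424/15) = 1468/15.
DWL = ½ × 10 × (135.2 − 1468/15) = 560/3.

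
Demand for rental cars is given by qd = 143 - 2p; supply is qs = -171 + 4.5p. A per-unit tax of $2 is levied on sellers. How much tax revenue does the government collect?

Pre-tax equilibrium: p* = 628/13, q* = 603/13.
Tax on sellers shifts supply to qs = -171 + 4.5(p − 2) = -180 + 4.5p.
143 - 2p = -180 + 4.5p gives buyer price pb = 646/13; sellers receive ps = 646/13 − 2 = 620/13.
New quantity: q = 143 − 2(646/13) = 567/13.
Revenue = 2 × 567/13 = 1134/13.

Tax revenue = 1134/13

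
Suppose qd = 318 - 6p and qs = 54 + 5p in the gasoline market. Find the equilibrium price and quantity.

p* = 24, q* = 174

Set qd = qs: 318 - 6p = 54 + 5p.
264 = 11p, so p* = 24.
q* = 318 − 6(24) = 174.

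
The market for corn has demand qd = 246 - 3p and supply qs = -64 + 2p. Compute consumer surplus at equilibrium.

Equilibrium: 246 - 3p = -64 + 2p gives p* = 62, q* = 60.
Demand choke price (qd = 0): p = 82.
CS = ½(82 − 62)(60) = 600.

Consumer surplus = 600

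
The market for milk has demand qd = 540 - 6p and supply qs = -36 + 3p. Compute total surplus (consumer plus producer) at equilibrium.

Equilibrium: 540 - 6p = -36 + 3p gives p* = 64, q* = 156.
Demand choke price: p = 90; supply starts at p = 12.
CS = ½(90 − 64)(156) = 2028; PS = ½(64 − 12)(156) = 4056.

Total surplus = 6084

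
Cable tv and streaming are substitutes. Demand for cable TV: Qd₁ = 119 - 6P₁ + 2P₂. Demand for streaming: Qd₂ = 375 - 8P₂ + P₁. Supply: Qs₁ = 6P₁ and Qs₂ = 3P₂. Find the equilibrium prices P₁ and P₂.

P₁ = 2059/130, P₂ = 4619/130

Market 1: 119 - 6P₁ + 2P₂ = 6P₁ → 12P₁ - 2P₂ = 119.
Market 2: 11P₂ - P₁ = 375.
Eliminating P₂: 11×(1) + 2×(2) gives 130P₁ = 2059, so P₁ = 2059/130.
Back-substitute into (2): P₂ = (375 + 1×2059/130) / 11 = 4619/130.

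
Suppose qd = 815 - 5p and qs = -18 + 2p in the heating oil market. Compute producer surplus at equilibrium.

Equilibrium: 815 - 5p = -18 + 2p gives p* = 119, q* = 220.
Supply starts at p = 9 (where qs = 0).
PS = ½(119 − 9)(220) = 12100.

Producer surplus = 12100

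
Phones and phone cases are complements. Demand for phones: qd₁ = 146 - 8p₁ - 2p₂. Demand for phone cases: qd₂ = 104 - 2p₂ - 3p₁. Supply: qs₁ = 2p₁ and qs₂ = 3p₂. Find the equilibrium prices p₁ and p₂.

Market 1: 146 - 8p₁ - 2p₂ = 2p₁ → 10p₁ + 2p₂ = 146.
Market 2: 5p₂ + 3p₁ = 104.
Eliminating p₂: 5×(1) − 2×(2) gives 44p₁ = 522, so p₁ = 261/22.
Back-substitute into (2): p₂ = (104 − 3×261/22) / 5 = 301/22.

p₁ = 261/22, p₂ = 301/22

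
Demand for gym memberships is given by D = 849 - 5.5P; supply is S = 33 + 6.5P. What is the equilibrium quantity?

Q* = 475

Set D = S: 849 - 5.5P = 33 + 6.5P.
816 = 12P, so P* = 68.
Q* = 849 − 5.5(68) = 475.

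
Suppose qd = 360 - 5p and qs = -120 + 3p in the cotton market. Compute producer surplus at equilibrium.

Equilibrium: 360 - 5p = -120 + 3p gives p* = 60, q* = 60.
Supply starts at p = 40 (where qs = 0).
PS = ½(60 − 40)(60) = 600.

Producer surplus = 600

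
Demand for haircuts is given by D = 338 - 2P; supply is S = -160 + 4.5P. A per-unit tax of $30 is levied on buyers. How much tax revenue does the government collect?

Tax revenue = 55860/13

Pre-tax equilibrium: P* = 996/13, Q* = 2402/13.
Tax on buyers shifts demand to D = 338 − 2(P + 30) = 278 - 2P.
278 - 2P = -160 + 4.5P gives seller price Ps = 876/13; buyers pay Pb = 876/13 + 30 = 1266/13.
New quantity: Q = 338 − 2(1266/13) = 1862/13.
Revenue = 30 × 1862/13 = 55860/13.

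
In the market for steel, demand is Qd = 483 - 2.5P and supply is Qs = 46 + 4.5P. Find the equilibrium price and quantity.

P* = 437/7, Q* = 4577/14

Set Qd = Qs: 483 - 2.5P = 46 + 4.5P.
437 = 7P, so P* = 437/7.
Q* = 483 − 2.5(437/7) = 4577/14.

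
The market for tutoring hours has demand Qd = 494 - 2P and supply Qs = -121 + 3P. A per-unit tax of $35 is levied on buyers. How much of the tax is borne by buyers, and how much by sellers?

Pre-tax equilibrium: P* = 123, Q* = 248.
Tax on buyers shifts demand to Qd = 494 − 2(P + 35) = 424 - 2P.
424 - 2P = -121 + 3P gives seller price Ps = 109; buyers pay Pb = 109 + 35 = 144.
New quantity: Q = 494 − 2(144) = 206.
Buyer burden = 144 − 123 = 21; seller burden = 123 − 109 = 14.

Buyers bear $21, sellers bear $14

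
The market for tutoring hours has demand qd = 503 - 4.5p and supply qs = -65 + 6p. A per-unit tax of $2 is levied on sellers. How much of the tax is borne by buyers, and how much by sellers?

Buyers bear 8/7, sellers bear 6/7

Pre-tax equilibrium: p* = 1136/21, q* = 1817/7.
Tax on sellers shifts supply to qs = -65 + 6(p − 2) = -77 + 6p.
503 - 4.5p = -77 + 6p gives buyer price pb = 1160/21; sellers receive ps = 1160/21 − 2 = 1118/21.
New quantity: q = 503 − 4.5(1160/21) = 1781/7.
Buyer burden = 1160/21 − 1136/21 = 8/7; seller burden = 1136/21 − 1118/21 = 6/7.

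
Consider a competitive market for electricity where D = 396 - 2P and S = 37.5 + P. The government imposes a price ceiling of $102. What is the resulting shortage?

Shortage = 52.5

Equilibrium price would be P* = 119.5, so the ceiling at 102 binds.
At P = 102: D = 396 − 2(102) = 192, S = 37.5 + 1(102) = 139.5.
Shortage = 192 − 139.5 = 52.5.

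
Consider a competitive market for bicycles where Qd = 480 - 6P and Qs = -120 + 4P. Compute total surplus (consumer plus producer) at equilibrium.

Equilibrium: 480 - 6P = -120 + 4P gives P* = 60, Q* = 120.
Demand choke price: P = 80; supply starts at P = 30.
CS = ½(80 − 60)(120) = 1200; PS = ½(60 − 30)(120) = 1800.

Total surplus = 3000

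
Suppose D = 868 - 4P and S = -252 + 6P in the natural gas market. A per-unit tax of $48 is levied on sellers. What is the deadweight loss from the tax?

Deadweight loss = 2764.8

Pre-tax equilibrium: P* = 112, Q* = 420.
Tax on sellers shifts supply to S = -252 + 6(P − 48) = -540 + 6P.
868 - 4P = -540 + 6P gives buyer price Pb = 140.8; sellers receive Ps = 140.8 − 48 = 92.8.
New quantity: Q = 868 − 4(140.8) = 304.8.
DWL = ½ × 48 × (420 − 304.8) = 2764.8.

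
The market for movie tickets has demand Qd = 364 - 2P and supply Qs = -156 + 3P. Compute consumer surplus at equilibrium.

Equilibrium: 364 - 2P = -156 + 3P gives P* = 104, Q* = 156.
Demand choke price (Qd = 0): P = 182.
CS = ½(182 − 104)(156) = 6084.

Consumer surplus = 6084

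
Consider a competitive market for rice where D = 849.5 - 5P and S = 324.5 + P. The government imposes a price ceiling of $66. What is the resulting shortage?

Shortage = 129

Equilibrium price would be P* = 87.5, so the ceiling at 66 binds.
At P = 66: D = 849.5 − 5(66) = 519.5, S = 324.5 + 1(66) = 390.5.
Shortage = 519.5 − 390.5 = 129.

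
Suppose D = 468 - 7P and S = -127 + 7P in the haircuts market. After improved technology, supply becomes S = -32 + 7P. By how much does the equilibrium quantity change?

Original equilibrium: P* = 42.5, Q* = 170.5.
New equilibrium: 468 - 7P = -32 + 7P, so 500 = 14P and P' = 250/7; Q' = 468 − 7(250/7) = 218.
Change in quantity: 218 − 170.5 = 47.5.

ΔQ = 47.5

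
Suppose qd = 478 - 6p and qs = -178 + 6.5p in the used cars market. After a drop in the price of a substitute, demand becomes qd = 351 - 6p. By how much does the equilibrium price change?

Δp = -10.16

Original equilibrium: p* = 52.48, q* = 163.12.
New equilibrium: 351 - 6p = -178 + 6.5p, so 529 = 12.5p and p' = 42.32; q' = 351 − 6(42.32) = 97.08.
Change in price: 42.32 − 52.48 = -10.16.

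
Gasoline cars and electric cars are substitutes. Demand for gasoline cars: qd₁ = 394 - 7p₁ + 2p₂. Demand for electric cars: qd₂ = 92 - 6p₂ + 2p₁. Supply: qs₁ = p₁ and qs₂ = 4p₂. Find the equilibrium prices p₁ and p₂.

p₁ = 1031/19, p₂ = 381/19

Market 1: 394 - 7p₁ + 2p₂ = p₁ → 8p₁ - 2p₂ = 394.
Market 2: 10p₂ - 2p₁ = 92.
Eliminating p₂: 10×(1) + 2×(2) gives 76p₁ = 4124, so p₁ = 1031/19.
Back-substitute into (2): p₂ = (92 + 2×1031/19) / 10 = 381/19.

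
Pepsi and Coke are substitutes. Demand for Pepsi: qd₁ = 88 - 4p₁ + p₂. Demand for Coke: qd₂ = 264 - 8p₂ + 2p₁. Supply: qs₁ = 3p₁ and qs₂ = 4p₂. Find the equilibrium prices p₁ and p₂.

Market 1: 88 - 4p₁ + p₂ = 3p₁ → 7p₁ - p₂ = 88.
Market 2: 12p₂ - 2p₁ = 264.
Eliminating p₂: 12×(1) + 1×(2) gives 82p₁ = 1320, so p₁ = 660/41.
Back-substitute into (2): p₂ = (264 + 2×660/41) / 12 = 1012/41.

p₁ = 660/41, p₂ = 1012/41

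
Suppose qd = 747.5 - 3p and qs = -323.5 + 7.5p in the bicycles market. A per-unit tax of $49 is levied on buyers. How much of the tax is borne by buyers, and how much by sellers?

Pre-tax equilibrium: p* = 102, q* = 441.5.
Tax on buyers shifts demand to qd = 747.5 − 3(p + 49) = 600.5 - 3p.
600.5 - 3p = -323.5 + 7.5p gives seller price ps = 88; buyers pay pb = 88 + 49 = 137.
New quantity: q = 747.5 − 3(137) = 336.5.
Buyer burden = 137 − 102 = 35; seller burden = 102 − 88 = 14.

Buyers bear $35, sellers bear $14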